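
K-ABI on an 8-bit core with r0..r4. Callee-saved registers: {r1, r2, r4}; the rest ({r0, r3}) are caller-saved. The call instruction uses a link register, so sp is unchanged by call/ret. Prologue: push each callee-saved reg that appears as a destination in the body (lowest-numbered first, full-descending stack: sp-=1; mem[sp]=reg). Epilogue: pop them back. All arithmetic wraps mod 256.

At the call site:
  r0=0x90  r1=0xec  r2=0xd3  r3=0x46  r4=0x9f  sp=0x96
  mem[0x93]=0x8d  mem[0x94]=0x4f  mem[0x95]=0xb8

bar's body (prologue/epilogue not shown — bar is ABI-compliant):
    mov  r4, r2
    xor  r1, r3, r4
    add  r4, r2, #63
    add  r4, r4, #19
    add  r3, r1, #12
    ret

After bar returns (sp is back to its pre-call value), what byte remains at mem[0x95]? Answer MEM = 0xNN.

prologue: push r1 → mem[0x95]=0xec, sp=0x95
prologue: push r4 → mem[0x94]=0x9f, sp=0x94
body[0] mov  r4, r2 → r4=0xd3
body[1] xor  r1, r3, r4 → r1=0x95
body[2] add  r4, r2, #63 → r4=0x12
body[3] add  r4, r4, #19 → r4=0x25
body[4] add  r3, r1, #12 → r3=0xa1
epilogue: pop r4=0x9f, sp=0x95
epilogue: pop r1=0xec, sp=0x96
prologue pushed ['r1', 'r4'] at ['0x95', '0x94']

MEM = 0xec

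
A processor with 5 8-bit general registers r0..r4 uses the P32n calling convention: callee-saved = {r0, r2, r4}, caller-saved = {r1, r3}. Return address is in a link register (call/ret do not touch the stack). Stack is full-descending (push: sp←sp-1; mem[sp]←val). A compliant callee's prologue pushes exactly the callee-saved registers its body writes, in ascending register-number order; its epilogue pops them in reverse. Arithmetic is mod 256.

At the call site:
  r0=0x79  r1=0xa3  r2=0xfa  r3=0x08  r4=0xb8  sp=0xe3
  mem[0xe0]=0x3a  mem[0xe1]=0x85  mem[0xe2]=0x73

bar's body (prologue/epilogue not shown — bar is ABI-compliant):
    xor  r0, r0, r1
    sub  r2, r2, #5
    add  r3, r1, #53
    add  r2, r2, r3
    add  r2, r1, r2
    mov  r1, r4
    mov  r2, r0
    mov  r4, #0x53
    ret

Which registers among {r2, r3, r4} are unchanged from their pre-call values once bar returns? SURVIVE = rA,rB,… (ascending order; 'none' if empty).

prologue: push r0 -> mem[0xe2]=0x79, sp=0xe2
prologue: push r2 -> mem[0xe1]=0xfa, sp=0xe1
prologue: push r4 -> mem[0xe0]=0xb8, sp=0xe0
body[0] xor  r0, r0, r1 -> r0=0xda
body[1] sub  r2, r2, #5 -> r2=0xf5
body[2] add  r3, r1, #53 -> r3=0xd8
body[3] add  r2, r2, r3 -> r2=0xcd
body[4] add  r2, r1, r2 -> r2=0x70
body[5] mov  r1, r4 -> r1=0xb8
body[6] mov  r2, r0 -> r2=0xda
body[7] mov  r4, #0x53 -> r4=0x53
epilogue: pop r4=0xb8, sp=0xe1
epilogue: pop r2=0xfa, sp=0xe2
epilogue: pop r0=0x79, sp=0xe3
r2: callee-saved, written=True
r3: caller-saved, written=True
r4: callee-saved, written=True

SURVIVE = r2,r4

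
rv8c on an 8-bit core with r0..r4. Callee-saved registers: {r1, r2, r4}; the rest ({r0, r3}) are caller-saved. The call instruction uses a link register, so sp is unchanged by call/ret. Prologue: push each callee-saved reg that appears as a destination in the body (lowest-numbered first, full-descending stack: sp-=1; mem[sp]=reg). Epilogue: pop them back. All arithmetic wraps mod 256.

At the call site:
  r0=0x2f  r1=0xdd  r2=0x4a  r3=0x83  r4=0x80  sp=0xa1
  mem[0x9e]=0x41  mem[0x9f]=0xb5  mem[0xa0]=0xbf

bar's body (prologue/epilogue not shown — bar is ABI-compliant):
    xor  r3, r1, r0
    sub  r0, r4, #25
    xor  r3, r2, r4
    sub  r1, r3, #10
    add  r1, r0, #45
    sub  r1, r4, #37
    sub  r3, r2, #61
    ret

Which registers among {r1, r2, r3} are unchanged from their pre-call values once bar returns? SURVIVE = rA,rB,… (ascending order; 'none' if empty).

prologue: push r1 -> mem[0xa0]=0xdd, sp=0xa0
body[0] xor  r3, r1, r0 -> r3=0xf2
body[1] sub  r0, r4, #25 -> r0=0x67
body[2] xor  r3, r2, r4 -> r3=0xca
body[3] sub  r1, r3, #10 -> r1=0xc0
body[4] add  r1, r0, #45 -> r1=0x94
body[5] sub  r1, r4, #37 -> r1=0x5b
body[6] sub  r3, r2, #61 -> r3=0x0d
epilogue: pop r1=0xdd, sp=0xa1
r1: callee-saved, written=True
r2: callee-saved, written=False
r3: caller-saved, written=True

SURVIVE = r1,r2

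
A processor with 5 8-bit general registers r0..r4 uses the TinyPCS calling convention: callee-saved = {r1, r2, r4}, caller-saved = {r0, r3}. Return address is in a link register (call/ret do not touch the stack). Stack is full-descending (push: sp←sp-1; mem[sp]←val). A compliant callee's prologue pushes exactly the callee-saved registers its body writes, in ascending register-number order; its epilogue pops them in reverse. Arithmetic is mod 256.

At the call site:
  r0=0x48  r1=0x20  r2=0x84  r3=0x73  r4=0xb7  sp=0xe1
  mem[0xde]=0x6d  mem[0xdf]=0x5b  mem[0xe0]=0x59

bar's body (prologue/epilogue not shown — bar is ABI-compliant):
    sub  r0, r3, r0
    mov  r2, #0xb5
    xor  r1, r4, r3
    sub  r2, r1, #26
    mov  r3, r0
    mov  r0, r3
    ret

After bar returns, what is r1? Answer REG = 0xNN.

prologue: push r1 -> mem[0xe0]=0x20, sp=0xe0
prologue: push r2 -> mem[0xdf]=0x84, sp=0xdf
body[0] sub  r0, r3, r0 -> r0=0x2b
body[1] mov  r2, #0xb5 -> r2=0xb5
body[2] xor  r1, r4, r3 -> r1=0xc4
body[3] sub  r2, r1, #26 -> r2=0xaa
body[4] mov  r3, r0 -> r3=0x2b
body[5] mov  r0, r3 -> r0=0x2b
epilogue: pop r2=0x84, sp=0xe0
epilogue: pop r1=0x20, sp=0xe1
r1 is callee-saved -> restored

REG = 0x20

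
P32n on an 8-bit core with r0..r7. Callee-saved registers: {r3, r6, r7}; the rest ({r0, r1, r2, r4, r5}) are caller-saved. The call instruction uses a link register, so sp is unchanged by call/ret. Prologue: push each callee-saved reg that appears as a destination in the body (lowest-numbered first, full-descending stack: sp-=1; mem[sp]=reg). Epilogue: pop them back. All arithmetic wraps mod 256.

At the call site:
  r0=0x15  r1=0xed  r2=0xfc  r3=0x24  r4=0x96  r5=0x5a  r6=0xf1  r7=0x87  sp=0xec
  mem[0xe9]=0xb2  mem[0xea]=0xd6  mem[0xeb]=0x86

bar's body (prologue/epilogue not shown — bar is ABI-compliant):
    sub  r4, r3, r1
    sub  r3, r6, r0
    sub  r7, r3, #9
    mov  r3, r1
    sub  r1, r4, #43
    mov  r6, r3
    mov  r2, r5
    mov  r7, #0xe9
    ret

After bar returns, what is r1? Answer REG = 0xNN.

prologue: push r3 → mem[0xeb]=0x24, sp=0xeb
prologue: push r6 → mem[0xea]=0xf1, sp=0xea
prologue: push r7 → mem[0xe9]=0x87, sp=0xe9
body[0] sub  r4, r3, r1 → r4=0x37
body[1] sub  r3, r6, r0 → r3=0xdc
body[2] sub  r7, r3, #9 → r7=0xd3
body[3] mov  r3, r1 → r3=0xed
body[4] sub  r1, r4, #43 → r1=0x0c
body[5] mov  r6, r3 → r6=0xed
body[6] mov  r2, r5 → r2=0x5a
body[7] mov  r7, #0xe9 → r7=0xe9
epilogue: pop r7=0x87, sp=0xea
epilogue: pop r6=0xf1, sp=0xeb
epilogue: pop r3=0x24, sp=0xec
r1 is caller-saved → body value

REG = 0x0c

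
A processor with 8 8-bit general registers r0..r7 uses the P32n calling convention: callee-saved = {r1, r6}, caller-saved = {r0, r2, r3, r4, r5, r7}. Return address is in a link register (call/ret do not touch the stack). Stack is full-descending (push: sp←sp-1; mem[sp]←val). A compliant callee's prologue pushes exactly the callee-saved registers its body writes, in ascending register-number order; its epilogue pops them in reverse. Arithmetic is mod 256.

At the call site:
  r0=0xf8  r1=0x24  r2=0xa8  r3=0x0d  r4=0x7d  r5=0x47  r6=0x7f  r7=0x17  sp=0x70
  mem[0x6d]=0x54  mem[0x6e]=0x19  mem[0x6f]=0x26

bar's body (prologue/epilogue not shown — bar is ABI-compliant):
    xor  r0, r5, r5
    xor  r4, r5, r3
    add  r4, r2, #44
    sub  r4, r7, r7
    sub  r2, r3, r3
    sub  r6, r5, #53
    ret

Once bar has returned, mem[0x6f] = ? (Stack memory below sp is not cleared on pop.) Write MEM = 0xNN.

MEM = 0x7f

prologue: push r6 → mem[0x6f]=0x7f, sp=0x6f
body[0] xor  r0, r5, r5 → r0=0x00
body[1] xor  r4, r5, r3 → r4=0x4a
body[2] add  r4, r2, #44 → r4=0xd4
body[3] sub  r4, r7, r7 → r4=0x00
body[4] sub  r2, r3, r3 → r2=0x00
body[5] sub  r6, r5, #53 → r6=0x12
epilogue: pop r6=0x7f, sp=0x70
prologue pushed ['r6'] at ['0x6f']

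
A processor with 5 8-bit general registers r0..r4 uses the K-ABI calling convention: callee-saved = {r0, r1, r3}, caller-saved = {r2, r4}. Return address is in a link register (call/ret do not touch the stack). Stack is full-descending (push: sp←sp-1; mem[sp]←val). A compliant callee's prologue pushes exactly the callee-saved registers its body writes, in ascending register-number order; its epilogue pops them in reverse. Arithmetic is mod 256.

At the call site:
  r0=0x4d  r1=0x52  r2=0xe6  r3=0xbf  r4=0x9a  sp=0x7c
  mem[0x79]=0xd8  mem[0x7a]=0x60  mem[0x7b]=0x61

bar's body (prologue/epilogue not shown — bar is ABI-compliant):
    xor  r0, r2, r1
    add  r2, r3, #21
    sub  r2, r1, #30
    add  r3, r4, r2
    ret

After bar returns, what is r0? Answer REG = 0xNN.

prologue: push r0 -> mem[0x7b]=0x4d, sp=0x7b
prologue: push r3 -> mem[0x7a]=0xbf, sp=0x7a
body[0] xor  r0, r2, r1 -> r0=0xb4
body[1] add  r2, r3, #21 -> r2=0xd4
body[2] sub  r2, r1, #30 -> r2=0x34
body[3] add  r3, r4, r2 -> r3=0xce
epilogue: pop r3=0xbf, sp=0x7b
epilogue: pop r0=0x4d, sp=0x7c
r0 is callee-saved -> restored

REG = 0x4d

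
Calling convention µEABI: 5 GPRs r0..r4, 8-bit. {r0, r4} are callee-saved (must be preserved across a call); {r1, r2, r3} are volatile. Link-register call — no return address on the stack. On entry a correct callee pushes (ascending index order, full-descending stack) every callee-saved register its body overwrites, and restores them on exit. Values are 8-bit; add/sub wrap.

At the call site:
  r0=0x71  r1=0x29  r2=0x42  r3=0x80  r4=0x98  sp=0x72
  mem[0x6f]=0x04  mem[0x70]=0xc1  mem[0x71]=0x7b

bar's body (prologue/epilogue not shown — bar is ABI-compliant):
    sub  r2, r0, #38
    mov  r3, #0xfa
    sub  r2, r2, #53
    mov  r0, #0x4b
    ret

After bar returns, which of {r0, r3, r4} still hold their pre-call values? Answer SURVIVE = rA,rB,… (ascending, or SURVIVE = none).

SURVIVE = r0,r4

prologue: push r0 → mem[0x71]=0x71, sp=0x71
body[0] sub  r2, r0, #38 → r2=0x4b
body[1] mov  r3, #0xfa → r3=0xfa
body[2] sub  r2, r2, #53 → r2=0x16
body[3] mov  r0, #0x4b → r0=0x4b
epilogue: pop r0=0x71, sp=0x72
r0: callee-saved, written=True
r3: caller-saved, written=True
r4: callee-saved, written=False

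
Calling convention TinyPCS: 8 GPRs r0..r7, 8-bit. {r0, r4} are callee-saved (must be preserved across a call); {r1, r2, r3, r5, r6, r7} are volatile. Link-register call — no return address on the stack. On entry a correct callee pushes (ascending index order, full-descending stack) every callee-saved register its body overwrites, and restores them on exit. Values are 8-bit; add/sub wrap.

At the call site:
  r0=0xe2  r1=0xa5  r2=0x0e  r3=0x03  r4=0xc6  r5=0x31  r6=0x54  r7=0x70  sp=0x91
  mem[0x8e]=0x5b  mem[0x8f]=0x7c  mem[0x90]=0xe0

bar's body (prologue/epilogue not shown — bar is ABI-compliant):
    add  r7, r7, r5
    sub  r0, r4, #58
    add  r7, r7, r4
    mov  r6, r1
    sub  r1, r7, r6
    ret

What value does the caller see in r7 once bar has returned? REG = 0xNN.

REG = 0x67

prologue: push r0 -> mem[0x90]=0xe2, sp=0x90
body[0] add  r7, r7, r5 -> r7=0xa1
body[1] sub  r0, r4, #58 -> r0=0x8c
body[2] add  r7, r7, r4 -> r7=0x67
body[3] mov  r6, r1 -> r6=0xa5
body[4] sub  r1, r7, r6 -> r1=0xc2
epilogue: pop r0=0xe2, sp=0x91
r7 is caller-saved -> body value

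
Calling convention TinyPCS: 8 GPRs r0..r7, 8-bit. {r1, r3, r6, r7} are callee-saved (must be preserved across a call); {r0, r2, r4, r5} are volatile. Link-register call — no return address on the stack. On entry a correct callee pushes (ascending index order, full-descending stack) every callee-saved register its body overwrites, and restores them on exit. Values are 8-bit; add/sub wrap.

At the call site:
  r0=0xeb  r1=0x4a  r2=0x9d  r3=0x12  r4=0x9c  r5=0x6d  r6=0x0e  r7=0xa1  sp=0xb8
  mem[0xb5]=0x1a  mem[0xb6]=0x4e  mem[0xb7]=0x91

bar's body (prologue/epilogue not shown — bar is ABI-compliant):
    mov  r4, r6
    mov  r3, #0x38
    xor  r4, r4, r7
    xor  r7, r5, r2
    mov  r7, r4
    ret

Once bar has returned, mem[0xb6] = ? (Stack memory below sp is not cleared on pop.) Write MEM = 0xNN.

MEM = 0xa1

prologue: push r3 → mem[0xb7]=0x12, sp=0xb7
prologue: push r7 → mem[0xb6]=0xa1, sp=0xb6
body[0] mov  r4, r6 → r4=0x0e
body[1] mov  r3, #0x38 → r3=0x38
body[2] xor  r4, r4, r7 → r4=0xaf
body[3] xor  r7, r5, r2 → r7=0xf0
body[4] mov  r7, r4 → r7=0xaf
epilogue: pop r7=0xa1, sp=0xb7
epilogue: pop r3=0x12, sp=0xb8
prologue pushed ['r3', 'r7'] at ['0xb7', '0xb6']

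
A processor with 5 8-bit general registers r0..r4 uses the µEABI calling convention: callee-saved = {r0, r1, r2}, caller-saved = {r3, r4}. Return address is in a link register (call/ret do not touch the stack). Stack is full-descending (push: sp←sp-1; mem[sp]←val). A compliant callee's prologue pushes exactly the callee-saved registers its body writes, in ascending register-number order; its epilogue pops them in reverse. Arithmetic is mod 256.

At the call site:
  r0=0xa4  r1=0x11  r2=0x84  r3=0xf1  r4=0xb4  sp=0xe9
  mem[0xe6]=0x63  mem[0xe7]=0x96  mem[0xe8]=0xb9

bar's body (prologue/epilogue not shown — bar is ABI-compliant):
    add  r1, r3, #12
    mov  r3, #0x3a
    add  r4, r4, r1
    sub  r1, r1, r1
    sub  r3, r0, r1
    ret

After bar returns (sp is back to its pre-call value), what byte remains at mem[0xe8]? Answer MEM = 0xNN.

prologue: push r1 -> mem[0xe8]=0x11, sp=0xe8
body[0] add  r1, r3, #12 -> r1=0xfd
body[1] mov  r3, #0x3a -> r3=0x3a
body[2] add  r4, r4, r1 -> r4=0xb1
body[3] sub  r1, r1, r1 -> r1=0x00
body[4] sub  r3, r0, r1 -> r3=0xa4
epilogue: pop r1=0x11, sp=0xe9
prologue pushed ['r1'] at ['0xe8']

MEM = 0x11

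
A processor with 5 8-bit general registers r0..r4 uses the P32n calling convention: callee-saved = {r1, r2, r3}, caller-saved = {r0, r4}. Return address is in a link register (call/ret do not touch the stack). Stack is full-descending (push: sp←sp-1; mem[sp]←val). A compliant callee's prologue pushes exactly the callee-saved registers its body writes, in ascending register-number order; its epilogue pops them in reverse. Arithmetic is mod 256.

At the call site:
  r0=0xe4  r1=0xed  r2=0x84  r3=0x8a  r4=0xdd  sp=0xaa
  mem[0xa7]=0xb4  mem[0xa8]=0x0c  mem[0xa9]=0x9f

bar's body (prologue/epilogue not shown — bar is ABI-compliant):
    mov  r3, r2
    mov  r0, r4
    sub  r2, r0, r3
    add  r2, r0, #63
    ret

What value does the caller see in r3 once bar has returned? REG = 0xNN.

REG = 0x8a

prologue: push r2 -> mem[0xa9]=0x84, sp=0xa9
prologue: push r3 -> mem[0xa8]=0x8a, sp=0xa8
body[0] mov  r3, r2 -> r3=0x84
body[1] mov  r0, r4 -> r0=0xdd
body[2] sub  r2, r0, r3 -> r2=0x59
body[3] add  r2, r0, #63 -> r2=0x1c
epilogue: pop r3=0x8a, sp=0xa9
epilogue: pop r2=0x84, sp=0xaa
r3 is callee-saved -> restored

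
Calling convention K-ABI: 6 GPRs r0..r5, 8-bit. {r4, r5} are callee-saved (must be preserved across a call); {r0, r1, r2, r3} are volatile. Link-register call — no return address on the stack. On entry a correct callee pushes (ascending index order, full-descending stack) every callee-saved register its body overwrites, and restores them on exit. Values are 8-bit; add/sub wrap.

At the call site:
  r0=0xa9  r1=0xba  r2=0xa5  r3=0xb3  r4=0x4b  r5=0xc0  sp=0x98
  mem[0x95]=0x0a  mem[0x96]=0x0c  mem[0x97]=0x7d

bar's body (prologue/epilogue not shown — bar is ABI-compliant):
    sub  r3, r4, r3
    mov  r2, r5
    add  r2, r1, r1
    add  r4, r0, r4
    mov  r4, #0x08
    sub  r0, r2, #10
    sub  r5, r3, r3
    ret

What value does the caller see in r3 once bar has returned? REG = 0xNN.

prologue: push r4 -> mem[0x97]=0x4b, sp=0x97
prologue: push r5 -> mem[0x96]=0xc0, sp=0x96
body[0] sub  r3, r4, r3 -> r3=0x98
body[1] mov  r2, r5 -> r2=0xc0
body[2] add  r2, r1, r1 -> r2=0x74
body[3] add  r4, r0, r4 -> r4=0xf4
body[4] mov  r4, #0x08 -> r4=0x08
body[5] sub  r0, r2, #10 -> r0=0x6a
body[6] sub  r5, r3, r3 -> r5=0x00
epilogue: pop r5=0xc0, sp=0x97
epilogue: pop r4=0x4b, sp=0x98
r3 is caller-saved -> body value

REG = 0x98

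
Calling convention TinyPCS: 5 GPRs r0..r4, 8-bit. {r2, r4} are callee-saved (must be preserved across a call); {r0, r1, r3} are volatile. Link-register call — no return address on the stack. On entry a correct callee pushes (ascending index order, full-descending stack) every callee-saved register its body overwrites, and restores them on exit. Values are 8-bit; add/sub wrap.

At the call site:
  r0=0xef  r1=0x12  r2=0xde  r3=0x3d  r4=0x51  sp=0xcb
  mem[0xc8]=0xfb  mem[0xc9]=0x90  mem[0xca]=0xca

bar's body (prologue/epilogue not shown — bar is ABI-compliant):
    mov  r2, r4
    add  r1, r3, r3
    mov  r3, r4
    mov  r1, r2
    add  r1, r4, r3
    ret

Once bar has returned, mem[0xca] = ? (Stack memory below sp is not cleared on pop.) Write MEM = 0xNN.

prologue: push r2 -> mem[0xca]=0xde, sp=0xca
body[0] mov  r2, r4 -> r2=0x51
body[1] add  r1, r3, r3 -> r1=0x7a
body[2] mov  r3, r4 -> r3=0x51
body[3] mov  r1, r2 -> r1=0x51
body[4] add  r1, r4, r3 -> r1=0xa2
epilogue: pop r2=0xde, sp=0xcb
prologue pushed ['r2'] at ['0xca']

MEM = 0xde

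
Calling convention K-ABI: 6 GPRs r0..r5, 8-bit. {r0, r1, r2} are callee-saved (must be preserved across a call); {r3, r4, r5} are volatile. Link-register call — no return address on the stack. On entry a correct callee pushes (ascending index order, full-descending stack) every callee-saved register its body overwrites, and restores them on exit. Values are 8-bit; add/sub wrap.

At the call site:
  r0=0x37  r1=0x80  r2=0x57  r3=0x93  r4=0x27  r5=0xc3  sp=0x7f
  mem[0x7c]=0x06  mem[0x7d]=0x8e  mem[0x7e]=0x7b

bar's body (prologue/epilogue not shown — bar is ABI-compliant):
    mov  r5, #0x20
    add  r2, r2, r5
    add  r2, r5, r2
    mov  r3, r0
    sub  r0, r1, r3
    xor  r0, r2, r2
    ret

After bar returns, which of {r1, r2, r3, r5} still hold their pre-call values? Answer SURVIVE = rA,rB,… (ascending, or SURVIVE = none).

SURVIVE = r1,r2

prologue: push r0 → mem[0x7e]=0x37, sp=0x7e
prologue: push r2 → mem[0x7d]=0x57, sp=0x7d
body[0] mov  r5, #0x20 → r5=0x20
body[1] add  r2, r2, r5 → r2=0x77
body[2] add  r2, r5, r2 → r2=0x97
body[3] mov  r3, r0 → r3=0x37
body[4] sub  r0, r1, r3 → r0=0x49
body[5] xor  r0, r2, r2 → r0=0x00
epilogue: pop r2=0x57, sp=0x7e
epilogue: pop r0=0x37, sp=0x7f
r1: callee-saved, written=False
r2: callee-saved, written=True
r3: caller-saved, written=True
r5: caller-saved, written=True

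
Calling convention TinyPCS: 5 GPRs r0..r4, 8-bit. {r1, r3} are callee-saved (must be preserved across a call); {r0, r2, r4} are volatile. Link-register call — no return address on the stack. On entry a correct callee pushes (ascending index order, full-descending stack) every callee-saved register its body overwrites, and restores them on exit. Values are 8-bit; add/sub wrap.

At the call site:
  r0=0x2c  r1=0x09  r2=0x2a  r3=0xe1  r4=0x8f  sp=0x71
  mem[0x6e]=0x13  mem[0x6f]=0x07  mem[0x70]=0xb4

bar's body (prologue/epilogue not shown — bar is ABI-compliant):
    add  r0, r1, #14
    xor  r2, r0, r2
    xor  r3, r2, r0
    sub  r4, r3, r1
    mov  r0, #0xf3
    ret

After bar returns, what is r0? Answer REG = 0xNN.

REG = 0xf3

prologue: push r3 -> mem[0x70]=0xe1, sp=0x70
body[0] add  r0, r1, #14 -> r0=0x17
body[1] xor  r2, r0, r2 -> r2=0x3d
body[2] xor  r3, r2, r0 -> r3=0x2a
body[3] sub  r4, r3, r1 -> r4=0x21
body[4] mov  r0, #0xf3 -> r0=0xf3
epilogue: pop r3=0xe1, sp=0x71
r0 is caller-saved -> body value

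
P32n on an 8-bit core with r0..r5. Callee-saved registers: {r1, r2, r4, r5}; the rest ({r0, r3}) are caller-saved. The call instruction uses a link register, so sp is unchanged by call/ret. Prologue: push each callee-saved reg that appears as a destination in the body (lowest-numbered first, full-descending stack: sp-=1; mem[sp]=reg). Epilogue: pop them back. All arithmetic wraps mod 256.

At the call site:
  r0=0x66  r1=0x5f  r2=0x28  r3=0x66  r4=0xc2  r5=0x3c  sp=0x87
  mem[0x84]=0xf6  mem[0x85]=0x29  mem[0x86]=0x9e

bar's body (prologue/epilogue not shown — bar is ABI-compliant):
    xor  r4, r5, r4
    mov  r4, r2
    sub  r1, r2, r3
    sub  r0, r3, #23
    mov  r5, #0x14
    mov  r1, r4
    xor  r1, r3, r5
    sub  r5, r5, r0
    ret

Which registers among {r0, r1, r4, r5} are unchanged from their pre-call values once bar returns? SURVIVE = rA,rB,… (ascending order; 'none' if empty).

prologue: push r1 → mem[0x86]=0x5f, sp=0x86
prologue: push r4 → mem[0x85]=0xc2, sp=0x85
prologue: push r5 → mem[0x84]=0x3c, sp=0x84
body[0] xor  r4, r5, r4 → r4=0xfe
body[1] mov  r4, r2 → r4=0x28
body[2] sub  r1, r2, r3 → r1=0xc2
body[3] sub  r0, r3, #23 → r0=0x4f
body[4] mov  r5, #0x14 → r5=0x14
body[5] mov  r1, r4 → r1=0x28
body[6] xor  r1, r3, r5 → r1=0x72
body[7] sub  r5, r5, r0 → r5=0xc5
epilogue: pop r5=0x3c, sp=0x85
epilogue: pop r4=0xc2, sp=0x86
epilogue: pop r1=0x5f, sp=0x87
r0: caller-saved, written=True
r1: callee-saved, written=True
r4: callee-saved, written=True
r5: callee-saved, written=True

SURVIVE = r1,r4,r5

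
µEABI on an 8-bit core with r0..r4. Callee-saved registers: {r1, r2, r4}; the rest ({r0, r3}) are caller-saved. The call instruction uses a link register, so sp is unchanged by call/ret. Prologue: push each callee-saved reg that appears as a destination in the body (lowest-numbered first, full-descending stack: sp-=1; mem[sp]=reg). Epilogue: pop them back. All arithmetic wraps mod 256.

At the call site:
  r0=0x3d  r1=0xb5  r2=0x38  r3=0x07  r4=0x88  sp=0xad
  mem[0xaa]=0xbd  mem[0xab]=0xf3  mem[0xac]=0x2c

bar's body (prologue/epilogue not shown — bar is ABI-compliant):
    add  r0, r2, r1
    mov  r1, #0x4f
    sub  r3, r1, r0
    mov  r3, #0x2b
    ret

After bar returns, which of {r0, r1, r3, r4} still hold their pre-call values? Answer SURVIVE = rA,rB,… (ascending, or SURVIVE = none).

SURVIVE = r1,r4

prologue: push r1 -> mem[0xac]=0xb5, sp=0xac
body[0] add  r0, r2, r1 -> r0=0xed
body[1] mov  r1, #0x4f -> r1=0x4f
body[2] sub  r3, r1, r0 -> r3=0x62
body[3] mov  r3, #0x2b -> r3=0x2b
epilogue: pop r1=0xb5, sp=0xad
r0: caller-saved, written=True
r1: callee-saved, written=True
r3: caller-saved, written=True
r4: callee-saved, written=False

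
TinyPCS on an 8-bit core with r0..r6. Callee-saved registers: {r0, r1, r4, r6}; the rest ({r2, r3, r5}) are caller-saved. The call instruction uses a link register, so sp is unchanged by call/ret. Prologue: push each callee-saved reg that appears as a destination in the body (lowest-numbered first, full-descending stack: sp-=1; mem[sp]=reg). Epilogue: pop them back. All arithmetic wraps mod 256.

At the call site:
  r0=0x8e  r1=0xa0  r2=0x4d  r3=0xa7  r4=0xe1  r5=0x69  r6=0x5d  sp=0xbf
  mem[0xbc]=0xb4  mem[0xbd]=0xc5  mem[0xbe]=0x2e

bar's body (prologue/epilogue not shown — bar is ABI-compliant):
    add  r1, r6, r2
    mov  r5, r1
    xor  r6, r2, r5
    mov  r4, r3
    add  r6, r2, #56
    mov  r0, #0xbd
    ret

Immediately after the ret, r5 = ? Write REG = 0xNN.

prologue: push r0 -> mem[0xbe]=0x8e, sp=0xbe
prologue: push r1 -> mem[0xbd]=0xa0, sp=0xbd
prologue: push r4 -> mem[0xbc]=0xe1, sp=0xbc
prologue: push r6 -> mem[0xbb]=0x5d, sp=0xbb
body[0] add  r1, r6, r2 -> r1=0xaa
body[1] mov  r5, r1 -> r5=0xaa
body[2] xor  r6, r2, r5 -> r6=0xe7
body[3] mov  r4, r3 -> r4=0xa7
body[4] add  r6, r2, #56 -> r6=0x85
body[5] mov  r0, #0xbd -> r0=0xbd
epilogue: pop r6=0x5d, sp=0xbc
epilogue: pop r4=0xe1, sp=0xbd
epilogue: pop r1=0xa0, sp=0xbe
epilogue: pop r0=0x8e, sp=0xbf
r5 is caller-saved -> body value

REG = 0xaa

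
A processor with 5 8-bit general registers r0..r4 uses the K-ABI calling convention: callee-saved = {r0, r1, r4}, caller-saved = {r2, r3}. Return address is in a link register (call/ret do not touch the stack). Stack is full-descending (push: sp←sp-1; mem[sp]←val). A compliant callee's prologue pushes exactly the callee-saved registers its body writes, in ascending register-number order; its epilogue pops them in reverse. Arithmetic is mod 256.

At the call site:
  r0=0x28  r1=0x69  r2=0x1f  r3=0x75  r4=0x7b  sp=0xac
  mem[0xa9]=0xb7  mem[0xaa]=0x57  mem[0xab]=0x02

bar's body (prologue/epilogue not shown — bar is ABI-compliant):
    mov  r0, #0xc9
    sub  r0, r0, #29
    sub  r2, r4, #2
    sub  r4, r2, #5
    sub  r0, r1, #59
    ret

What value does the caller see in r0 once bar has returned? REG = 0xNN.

REG = 0x28

prologue: push r0 → mem[0xab]=0x28, sp=0xab
prologue: push r4 → mem[0xaa]=0x7b, sp=0xaa
body[0] mov  r0, #0xc9 → r0=0xc9
body[1] sub  r0, r0, #29 → r0=0xac
body[2] sub  r2, r4, #2 → r2=0x79
body[3] sub  r4, r2, #5 → r4=0x74
body[4] sub  r0, r1, #59 → r0=0x2e
epilogue: pop r4=0x7b, sp=0xab
epilogue: pop r0=0x28, sp=0xac
r0 is callee-saved → restored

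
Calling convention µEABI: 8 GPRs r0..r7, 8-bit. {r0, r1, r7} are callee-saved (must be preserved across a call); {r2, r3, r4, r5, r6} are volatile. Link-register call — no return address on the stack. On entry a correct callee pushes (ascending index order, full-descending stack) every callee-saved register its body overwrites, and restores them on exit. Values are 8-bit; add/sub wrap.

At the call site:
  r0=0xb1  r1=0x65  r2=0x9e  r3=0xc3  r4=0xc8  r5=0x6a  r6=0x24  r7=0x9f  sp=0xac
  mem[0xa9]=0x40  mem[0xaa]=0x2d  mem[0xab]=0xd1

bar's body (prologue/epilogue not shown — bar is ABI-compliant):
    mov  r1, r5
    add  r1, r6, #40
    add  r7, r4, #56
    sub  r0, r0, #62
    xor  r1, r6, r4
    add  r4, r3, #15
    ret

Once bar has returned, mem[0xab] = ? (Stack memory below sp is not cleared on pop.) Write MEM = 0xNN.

prologue: push r0 → mem[0xab]=0xb1, sp=0xab
prologue: push r1 → mem[0xaa]=0x65, sp=0xaa
prologue: push r7 → mem[0xa9]=0x9f, sp=0xa9
body[0] mov  r1, r5 → r1=0x6a
body[1] add  r1, r6, #40 → r1=0x4c
body[2] add  r7, r4, #56 → r7=0x00
body[3] sub  r0, r0, #62 → r0=0x73
body[4] xor  r1, r6, r4 → r1=0xec
body[5] add  r4, r3, #15 → r4=0xd2
epilogue: pop r7=0x9f, sp=0xaa
epilogue: pop r1=0x65, sp=0xab
epilogue: pop r0=0xb1, sp=0xac
prologue pushed ['r0', 'r1', 'r7'] at ['0xab', '0xaa', '0xa9']

MEM = 0xb1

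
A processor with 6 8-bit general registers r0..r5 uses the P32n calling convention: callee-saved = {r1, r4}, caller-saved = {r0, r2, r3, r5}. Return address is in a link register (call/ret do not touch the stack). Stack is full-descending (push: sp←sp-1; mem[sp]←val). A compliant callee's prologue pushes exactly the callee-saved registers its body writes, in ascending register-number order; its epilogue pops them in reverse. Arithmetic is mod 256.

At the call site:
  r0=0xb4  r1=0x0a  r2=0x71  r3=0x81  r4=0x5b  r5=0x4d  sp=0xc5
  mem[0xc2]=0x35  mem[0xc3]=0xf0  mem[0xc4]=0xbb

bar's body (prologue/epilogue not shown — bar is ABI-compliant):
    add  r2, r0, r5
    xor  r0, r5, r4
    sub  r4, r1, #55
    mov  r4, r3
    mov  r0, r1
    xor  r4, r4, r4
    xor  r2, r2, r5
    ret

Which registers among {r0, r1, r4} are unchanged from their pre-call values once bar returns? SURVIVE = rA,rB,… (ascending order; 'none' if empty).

SURVIVE = r1,r4

prologue: push r4 -> mem[0xc4]=0x5b, sp=0xc4
body[0] add  r2, r0, r5 -> r2=0x01
body[1] xor  r0, r5, r4 -> r0=0x16
body[2] sub  r4, r1, #55 -> r4=0xd3
body[3] mov  r4, r3 -> r4=0x81
body[4] mov  r0, r1 -> r0=0x0a
body[5] xor  r4, r4, r4 -> r4=0x00
body[6] xor  r2, r2, r5 -> r2=0x4c
epilogue: pop r4=0x5b, sp=0xc5
r0: caller-saved, written=True
r1: callee-saved, written=False
r4: callee-saved, written=True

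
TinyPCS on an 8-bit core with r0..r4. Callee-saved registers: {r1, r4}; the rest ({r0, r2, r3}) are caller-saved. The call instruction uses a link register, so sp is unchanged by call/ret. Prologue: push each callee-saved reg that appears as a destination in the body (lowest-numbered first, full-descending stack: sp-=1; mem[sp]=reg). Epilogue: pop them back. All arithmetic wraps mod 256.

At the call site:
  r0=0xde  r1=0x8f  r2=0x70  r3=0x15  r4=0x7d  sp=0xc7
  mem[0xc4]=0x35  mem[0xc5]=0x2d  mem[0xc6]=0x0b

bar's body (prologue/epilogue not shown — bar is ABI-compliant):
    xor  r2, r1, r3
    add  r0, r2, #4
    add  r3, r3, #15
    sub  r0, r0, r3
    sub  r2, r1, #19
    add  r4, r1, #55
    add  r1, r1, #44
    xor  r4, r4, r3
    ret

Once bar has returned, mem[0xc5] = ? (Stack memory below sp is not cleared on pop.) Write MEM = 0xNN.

MEM = 0x7d

prologue: push r1 -> mem[0xc6]=0x8f, sp=0xc6
prologue: push r4 -> mem[0xc5]=0x7d, sp=0xc5
body[0] xor  r2, r1, r3 -> r2=0x9a
body[1] add  r0, r2, #4 -> r0=0x9e
body[2] add  r3, r3, #15 -> r3=0x24
body[3] sub  r0, r0, r3 -> r0=0x7a
body[4] sub  r2, r1, #19 -> r2=0x7c
body[5] add  r4, r1, #55 -> r4=0xc6
body[6] add  r1, r1, #44 -> r1=0xbb
body[7] xor  r4, r4, r3 -> r4=0xe2
epilogue: pop r4=0x7d, sp=0xc6
epilogue: pop r1=0x8f, sp=0xc7
prologue pushed ['r1', 'r4'] at ['0xc6', '0xc5']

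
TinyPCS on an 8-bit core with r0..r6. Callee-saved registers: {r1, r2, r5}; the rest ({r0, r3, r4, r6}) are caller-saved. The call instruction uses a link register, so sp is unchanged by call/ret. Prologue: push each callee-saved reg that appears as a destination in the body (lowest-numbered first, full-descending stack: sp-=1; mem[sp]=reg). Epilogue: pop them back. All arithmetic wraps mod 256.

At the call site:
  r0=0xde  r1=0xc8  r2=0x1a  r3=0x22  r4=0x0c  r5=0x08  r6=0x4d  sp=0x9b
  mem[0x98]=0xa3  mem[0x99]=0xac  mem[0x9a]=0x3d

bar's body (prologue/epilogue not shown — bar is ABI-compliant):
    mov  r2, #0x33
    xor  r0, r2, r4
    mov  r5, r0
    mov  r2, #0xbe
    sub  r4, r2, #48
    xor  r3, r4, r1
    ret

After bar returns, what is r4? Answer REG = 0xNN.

prologue: push r2 → mem[0x9a]=0x1a, sp=0x9a
prologue: push r5 → mem[0x99]=0x08, sp=0x99
body[0] mov  r2, #0x33 → r2=0x33
body[1] xor  r0, r2, r4 → r0=0x3f
body[2] mov  r5, r0 → r5=0x3f
body[3] mov  r2, #0xbe → r2=0xbe
body[4] sub  r4, r2, #48 → r4=0x8e
body[5] xor  r3, r4, r1 → r3=0x46
epilogue: pop r5=0x08, sp=0x9a
epilogue: pop r2=0x1a, sp=0x9b
r4 is caller-saved → body value

REG = 0x8e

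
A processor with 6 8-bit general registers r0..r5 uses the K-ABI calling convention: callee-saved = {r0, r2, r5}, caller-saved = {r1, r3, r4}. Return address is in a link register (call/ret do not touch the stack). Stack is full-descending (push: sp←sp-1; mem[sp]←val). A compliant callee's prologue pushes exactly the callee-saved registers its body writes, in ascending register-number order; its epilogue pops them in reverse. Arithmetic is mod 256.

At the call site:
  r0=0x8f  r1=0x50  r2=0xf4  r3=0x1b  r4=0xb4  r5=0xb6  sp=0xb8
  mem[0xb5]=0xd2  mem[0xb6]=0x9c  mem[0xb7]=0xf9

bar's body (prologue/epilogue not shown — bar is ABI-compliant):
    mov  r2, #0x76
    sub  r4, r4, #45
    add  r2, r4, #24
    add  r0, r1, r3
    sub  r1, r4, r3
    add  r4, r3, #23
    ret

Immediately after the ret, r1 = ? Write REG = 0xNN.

prologue: push r0 → mem[0xb7]=0x8f, sp=0xb7
prologue: push r2 → mem[0xb6]=0xf4, sp=0xb6
body[0] mov  r2, #0x76 → r2=0x76
body[1] sub  r4, r4, #45 → r4=0x87
body[2] add  r2, r4, #24 → r2=0x9f
body[3] add  r0, r1, r3 → r0=0x6b
body[4] sub  r1, r4, r3 → r1=0x6c
body[5] add  r4, r3, #23 → r4=0x32
epilogue: pop r2=0xf4, sp=0xb7
epilogue: pop r0=0x8f, sp=0xb8
r1 is caller-saved → body value

REG = 0x6c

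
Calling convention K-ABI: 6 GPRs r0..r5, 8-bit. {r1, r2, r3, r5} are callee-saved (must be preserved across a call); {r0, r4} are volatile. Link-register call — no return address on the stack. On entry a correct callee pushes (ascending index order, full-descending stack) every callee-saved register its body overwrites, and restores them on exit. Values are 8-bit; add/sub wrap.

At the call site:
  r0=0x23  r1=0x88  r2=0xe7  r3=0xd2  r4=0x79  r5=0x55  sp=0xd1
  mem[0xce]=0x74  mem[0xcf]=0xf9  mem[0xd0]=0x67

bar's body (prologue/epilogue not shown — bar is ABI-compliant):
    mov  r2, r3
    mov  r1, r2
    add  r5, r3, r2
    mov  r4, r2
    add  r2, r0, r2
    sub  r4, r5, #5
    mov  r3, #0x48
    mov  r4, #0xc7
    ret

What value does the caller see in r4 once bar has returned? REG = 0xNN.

REG = 0xc7

prologue: push r1 → mem[0xd0]=0x88, sp=0xd0
prologue: push r2 → mem[0xcf]=0xe7, sp=0xcf
prologue: push r3 → mem[0xce]=0xd2, sp=0xce
prologue: push r5 → mem[0xcd]=0x55, sp=0xcd
body[0] mov  r2, r3 → r2=0xd2
body[1] mov  r1, r2 → r1=0xd2
body[2] add  r5, r3, r2 → r5=0xa4
body[3] mov  r4, r2 → r4=0xd2
body[4] add  r2, r0, r2 → r2=0xf5
body[5] sub  r4, r5, #5 → r4=0x9f
body[6] mov  r3, #0x48 → r3=0x48
body[7] mov  r4, #0xc7 → r4=0xc7
epilogue: pop r5=0x55, sp=0xce
epilogue: pop r3=0xd2, sp=0xcf
epilogue: pop r2=0xe7, sp=0xd0
epilogue: pop r1=0x88, sp=0xd1
r4 is caller-saved → body value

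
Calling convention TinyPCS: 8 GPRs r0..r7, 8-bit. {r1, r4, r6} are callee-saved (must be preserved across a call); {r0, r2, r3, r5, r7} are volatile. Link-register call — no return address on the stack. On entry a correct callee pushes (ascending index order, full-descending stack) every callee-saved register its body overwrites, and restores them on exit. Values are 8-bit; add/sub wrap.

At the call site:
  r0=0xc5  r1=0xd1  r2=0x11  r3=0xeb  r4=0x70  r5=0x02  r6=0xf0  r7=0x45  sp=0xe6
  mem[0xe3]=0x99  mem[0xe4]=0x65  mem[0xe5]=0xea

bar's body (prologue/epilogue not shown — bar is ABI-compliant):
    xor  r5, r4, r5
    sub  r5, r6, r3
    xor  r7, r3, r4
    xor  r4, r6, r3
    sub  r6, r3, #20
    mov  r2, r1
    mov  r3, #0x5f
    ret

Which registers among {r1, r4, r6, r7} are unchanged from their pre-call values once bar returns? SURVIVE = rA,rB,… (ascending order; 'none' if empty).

SURVIVE = r1,r4,r6

prologue: push r4 → mem[0xe5]=0x70, sp=0xe5
prologue: push r6 → mem[0xe4]=0xf0, sp=0xe4
body[0] xor  r5, r4, r5 → r5=0x72
body[1] sub  r5, r6, r3 → r5=0x05
body[2] xor  r7, r3, r4 → r7=0x9b
body[3] xor  r4, r6, r3 → r4=0x1b
body[4] sub  r6, r3, #20 → r6=0xd7
body[5] mov  r2, r1 → r2=0xd1
body[6] mov  r3, #0x5f → r3=0x5f
epilogue: pop r6=0xf0, sp=0xe5
epilogue: pop r4=0x70, sp=0xe6
r1: callee-saved, written=False
r4: callee-saved, written=True
r6: callee-saved, written=True
r7: caller-saved, written=True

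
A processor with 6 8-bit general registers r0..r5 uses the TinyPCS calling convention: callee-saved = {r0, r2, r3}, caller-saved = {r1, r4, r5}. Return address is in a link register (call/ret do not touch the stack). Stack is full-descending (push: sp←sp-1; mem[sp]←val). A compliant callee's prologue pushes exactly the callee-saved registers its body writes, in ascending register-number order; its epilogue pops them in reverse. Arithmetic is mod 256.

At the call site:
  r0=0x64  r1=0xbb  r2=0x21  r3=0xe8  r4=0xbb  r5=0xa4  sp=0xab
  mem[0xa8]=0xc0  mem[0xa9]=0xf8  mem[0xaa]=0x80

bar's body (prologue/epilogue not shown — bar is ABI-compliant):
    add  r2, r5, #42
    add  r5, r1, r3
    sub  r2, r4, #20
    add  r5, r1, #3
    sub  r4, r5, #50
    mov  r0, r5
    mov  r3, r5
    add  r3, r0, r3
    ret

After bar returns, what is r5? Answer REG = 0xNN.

prologue: push r0 → mem[0xaa]=0x64, sp=0xaa
prologue: push r2 → mem[0xa9]=0x21, sp=0xa9
prologue: push r3 → mem[0xa8]=0xe8, sp=0xa8
body[0] add  r2, r5, #42 → r2=0xce
body[1] add  r5, r1, r3 → r5=0xa3
body[2] sub  r2, r4, #20 → r2=0xa7
body[3] add  r5, r1, #3 → r5=0xbe
body[4] sub  r4, r5, #50 → r4=0x8c
body[5] mov  r0, r5 → r0=0xbe
body[6] mov  r3, r5 → r3=0xbe
body[7] add  r3, r0, r3 → r3=0x7c
epilogue: pop r3=0xe8, sp=0xa9
epilogue: pop r2=0x21, sp=0xaa
epilogue: pop r0=0x64, sp=0xab
r5 is caller-saved → body value

REG = 0xbe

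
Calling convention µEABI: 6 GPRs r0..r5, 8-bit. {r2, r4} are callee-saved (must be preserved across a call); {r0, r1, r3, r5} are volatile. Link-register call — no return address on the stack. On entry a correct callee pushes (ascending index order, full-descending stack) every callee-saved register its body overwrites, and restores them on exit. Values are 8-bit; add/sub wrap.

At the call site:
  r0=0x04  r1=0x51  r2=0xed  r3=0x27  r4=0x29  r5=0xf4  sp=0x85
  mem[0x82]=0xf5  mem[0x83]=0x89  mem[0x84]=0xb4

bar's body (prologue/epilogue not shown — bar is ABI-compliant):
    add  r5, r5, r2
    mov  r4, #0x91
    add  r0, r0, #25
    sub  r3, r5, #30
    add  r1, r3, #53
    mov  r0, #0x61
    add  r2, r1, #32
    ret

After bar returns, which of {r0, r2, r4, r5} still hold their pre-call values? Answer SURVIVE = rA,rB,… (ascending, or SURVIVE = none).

prologue: push r2 -> mem[0x84]=0xed, sp=0x84
prologue: push r4 -> mem[0x83]=0x29, sp=0x83
body[0] add  r5, r5, r2 -> r5=0xe1
body[1] mov  r4, #0x91 -> r4=0x91
body[2] add  r0, r0, #25 -> r0=0x1d
body[3] sub  r3, r5, #30 -> r3=0xc3
body[4] add  r1, r3, #53 -> r1=0xf8
body[5] mov  r0, #0x61 -> r0=0x61
body[6] add  r2, r1, #32 -> r2=0x18
epilogue: pop r4=0x29, sp=0x84
epilogue: pop r2=0xed, sp=0x85
r0: caller-saved, written=True
r2: callee-saved, written=True
r4: callee-saved, written=True
r5: caller-saved, written=True

SURVIVE = r2,r4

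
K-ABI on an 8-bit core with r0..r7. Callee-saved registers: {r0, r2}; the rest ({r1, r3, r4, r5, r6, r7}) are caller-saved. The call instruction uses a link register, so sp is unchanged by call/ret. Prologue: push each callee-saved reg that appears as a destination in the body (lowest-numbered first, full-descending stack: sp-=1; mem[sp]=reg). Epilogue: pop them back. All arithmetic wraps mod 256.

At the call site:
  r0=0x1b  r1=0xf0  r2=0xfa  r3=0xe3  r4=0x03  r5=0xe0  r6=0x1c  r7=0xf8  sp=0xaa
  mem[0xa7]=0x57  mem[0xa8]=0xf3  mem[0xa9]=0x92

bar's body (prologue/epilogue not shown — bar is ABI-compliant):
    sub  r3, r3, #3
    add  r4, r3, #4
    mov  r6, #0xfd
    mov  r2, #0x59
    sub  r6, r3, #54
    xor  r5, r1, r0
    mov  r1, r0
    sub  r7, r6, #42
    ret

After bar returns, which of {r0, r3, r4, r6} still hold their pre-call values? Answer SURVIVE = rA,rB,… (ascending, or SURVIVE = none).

prologue: push r2 → mem[0xa9]=0xfa, sp=0xa9
body[0] sub  r3, r3, #3 → r3=0xe0
body[1] add  r4, r3, #4 → r4=0xe4
body[2] mov  r6, #0xfd → r6=0xfd
body[3] mov  r2, #0x59 → r2=0x59
body[4] sub  r6, r3, #54 → r6=0xaa
body[5] xor  r5, r1, r0 → r5=0xeb
body[6] mov  r1, r0 → r1=0x1b
body[7] sub  r7, r6, #42 → r7=0x80
epilogue: pop r2=0xfa, sp=0xaa
r0: callee-saved, written=False
r3: caller-saved, written=True
r4: caller-saved, written=True
r6: caller-saved, written=True

SURVIVE = r0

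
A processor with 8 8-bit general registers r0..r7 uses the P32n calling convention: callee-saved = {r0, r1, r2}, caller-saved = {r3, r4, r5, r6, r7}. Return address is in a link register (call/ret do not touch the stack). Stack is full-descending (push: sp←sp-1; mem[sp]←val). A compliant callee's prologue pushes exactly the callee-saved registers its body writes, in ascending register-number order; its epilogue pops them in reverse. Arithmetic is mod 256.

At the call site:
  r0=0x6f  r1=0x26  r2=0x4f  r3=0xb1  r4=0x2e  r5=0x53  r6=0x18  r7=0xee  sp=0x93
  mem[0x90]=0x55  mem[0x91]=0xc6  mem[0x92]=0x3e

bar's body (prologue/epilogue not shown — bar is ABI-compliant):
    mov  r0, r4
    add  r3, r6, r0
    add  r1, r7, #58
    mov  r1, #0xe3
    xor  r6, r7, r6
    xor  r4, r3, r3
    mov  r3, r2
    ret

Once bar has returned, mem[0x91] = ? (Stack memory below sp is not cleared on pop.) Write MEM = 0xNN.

prologue: push r0 -> mem[0x92]=0x6f, sp=0x92
prologue: push r1 -> mem[0x91]=0x26, sp=0x91
body[0] mov  r0, r4 -> r0=0x2e
body[1] add  r3, r6, r0 -> r3=0x46
body[2] add  r1, r7, #58 -> r1=0x28
body[3] mov  r1, #0xe3 -> r1=0xe3
body[4] xor  r6, r7, r6 -> r6=0xf6
body[5] xor  r4, r3, r3 -> r4=0x00
body[6] mov  r3, r2 -> r3=0x4f
epilogue: pop r1=0x26, sp=0x92
epilogue: pop r0=0x6f, sp=0x93
prologue pushed ['r0', 'r1'] at ['0x92', '0x91']

MEM = 0x26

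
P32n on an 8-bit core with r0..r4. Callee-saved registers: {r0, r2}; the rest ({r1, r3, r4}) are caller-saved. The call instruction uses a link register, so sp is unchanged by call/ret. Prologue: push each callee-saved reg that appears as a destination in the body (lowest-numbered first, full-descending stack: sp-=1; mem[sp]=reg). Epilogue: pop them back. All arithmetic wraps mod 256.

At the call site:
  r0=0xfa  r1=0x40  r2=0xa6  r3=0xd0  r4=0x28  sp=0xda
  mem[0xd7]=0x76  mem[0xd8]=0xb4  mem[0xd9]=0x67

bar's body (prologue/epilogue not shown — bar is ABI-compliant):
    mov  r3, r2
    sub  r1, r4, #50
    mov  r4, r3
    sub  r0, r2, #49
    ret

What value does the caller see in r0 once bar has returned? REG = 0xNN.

prologue: push r0 → mem[0xd9]=0xfa, sp=0xd9
body[0] mov  r3, r2 → r3=0xa6
body[1] sub  r1, r4, #50 → r1=0xf6
body[2] mov  r4, r3 → r4=0xa6
body[3] sub  r0, r2, #49 → r0=0x75
epilogue: pop r0=0xfa, sp=0xda
r0 is callee-saved → restored

REG = 0xfa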